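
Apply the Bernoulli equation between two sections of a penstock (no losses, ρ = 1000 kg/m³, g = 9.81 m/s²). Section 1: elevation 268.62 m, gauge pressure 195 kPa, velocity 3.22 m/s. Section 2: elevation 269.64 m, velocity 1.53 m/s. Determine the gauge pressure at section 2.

P₂ ≈ 189 kPa

Pressure head at 1: ψ₁ = P₁/(ρg) = 195×1000 / (1000 × 9.81) = 19.88 m.
Velocity heads: v₁²/2g = 3.22²/19.62 = 0.528 m; v₂²/2g = 1.53²/19.62 = 0.119 m.
Total head H = z₁ + ψ₁ + v₁²/2g = 268.62 + 19.88 + 0.528 = 289.03 m.
ψ₂ = H − z₂ − v₂²/2g = 289.03 − 269.64 − 0.119 = 19.27 m.
P₂ = ρgψ₂ = 1000 × 9.81 × 19.27 ≈ 189 kPa.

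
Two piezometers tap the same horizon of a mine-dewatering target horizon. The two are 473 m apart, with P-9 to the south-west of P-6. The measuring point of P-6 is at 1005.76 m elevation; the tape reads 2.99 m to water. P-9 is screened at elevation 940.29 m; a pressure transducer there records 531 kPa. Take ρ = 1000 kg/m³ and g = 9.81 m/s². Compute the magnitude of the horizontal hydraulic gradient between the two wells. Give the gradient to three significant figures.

i ≈ 0.0177

Total head at P-6: h = 1005.76 − 2.99 = 1002.77 m.
Pressure head at P-9: ψ = P/(ρg) = 531×1000 / (1000 × 9.81) = 54.13 m.
Total head at P-9: h = z + ψ = 940.29 + 54.13 = 994.42 m.
Head difference: h(P-6) − h(P-9) = 1002.77 − 994.42 = 8.35 m.
Hydraulic gradient: i = |Δh| / L = 8.35 / 473 = 0.0177.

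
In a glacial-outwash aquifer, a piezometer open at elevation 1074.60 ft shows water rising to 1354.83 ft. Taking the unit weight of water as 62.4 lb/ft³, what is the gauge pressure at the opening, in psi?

P ≈ 121 psi

Pressure head ψ = h − z = 1354.83 − 1074.60 = 280.23 ft.
P = γ·ψ / 144 = 62.4 × 280.23 / 144 = 121 psi.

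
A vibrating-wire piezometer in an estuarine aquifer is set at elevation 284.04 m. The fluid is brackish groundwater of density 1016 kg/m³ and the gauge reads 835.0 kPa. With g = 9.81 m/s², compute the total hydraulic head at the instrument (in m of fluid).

h ≈ 367.82 m

ψ = P/(ρg) = 835.0×1000 / (1016 × 9.81) = 83.78 m.
h = z + ψ = 284.04 + 83.78 = 367.82 m.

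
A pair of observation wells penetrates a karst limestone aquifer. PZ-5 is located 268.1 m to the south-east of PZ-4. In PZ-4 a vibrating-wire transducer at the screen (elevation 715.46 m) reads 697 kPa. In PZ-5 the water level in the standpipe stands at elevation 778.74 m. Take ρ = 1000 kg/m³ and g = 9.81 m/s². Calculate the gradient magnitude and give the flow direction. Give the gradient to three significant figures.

i ≈ 0.0290; groundwater flows toward the south-east

Pressure head at PZ-4: ψ = P/(ρg) = 697×1000 / (1000 × 9.81) = 71.05 m.
Total head at PZ-4: h = z + ψ = 715.46 + 71.05 = 786.51 m.
Total head at PZ-5: h = 778.74 m (water level in the piezometer is the total head).
Head difference: h(PZ-4) − h(PZ-5) = 786.51 − 778.74 = 7.77 m.
Hydraulic gradient: i = |Δh| / L = 7.77 / 268.1 = 0.0290.
Flow is from higher to lower head: from PZ-4 toward PZ-5, i.e. toward the south-east.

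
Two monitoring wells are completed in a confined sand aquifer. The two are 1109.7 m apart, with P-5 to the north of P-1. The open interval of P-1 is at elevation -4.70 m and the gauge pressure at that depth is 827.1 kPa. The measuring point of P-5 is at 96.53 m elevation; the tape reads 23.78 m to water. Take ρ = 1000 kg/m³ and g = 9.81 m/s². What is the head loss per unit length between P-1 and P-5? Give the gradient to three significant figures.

i ≈ 0.00618 m/m

Pressure head at P-1: ψ = P/(ρg) = 827.1×1000 / (1000 × 9.81) = 84.31 m.
Total head at P-1: h = z + ψ = -4.70 + 84.31 = 79.61 m.
Total head at P-5: h = 96.53 − 23.78 = 72.75 m.
Head difference: h(P-1) − h(P-5) = 79.61 − 72.75 = 6.86 m.
Hydraulic gradient: i = |Δh| / L = 6.86 / 1109.7 = 0.00618.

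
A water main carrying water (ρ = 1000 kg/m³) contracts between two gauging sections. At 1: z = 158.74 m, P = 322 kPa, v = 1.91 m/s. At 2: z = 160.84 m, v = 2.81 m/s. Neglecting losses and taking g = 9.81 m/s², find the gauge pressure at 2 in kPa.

Pressure head at 1: ψ₁ = P₁/(ρg) = 322×1000 / (1000 × 9.81) = 32.82 m.
Velocity heads: v₁²/2g = 1.91²/19.62 = 0.186 m; v₂²/2g = 2.81²/19.62 = 0.402 m.
Total head H = z₁ + ψ₁ + v₁²/2g = 158.74 + 32.82 + 0.186 = 191.75 m.
ψ₂ = H − z₂ − v₂²/2g = 191.75 − 160.84 − 0.402 = 30.51 m.
P₂ = ρgψ₂ = 1000 × 9.81 × 30.51 ≈ 299 kPa.

P₂ ≈ 299 kPa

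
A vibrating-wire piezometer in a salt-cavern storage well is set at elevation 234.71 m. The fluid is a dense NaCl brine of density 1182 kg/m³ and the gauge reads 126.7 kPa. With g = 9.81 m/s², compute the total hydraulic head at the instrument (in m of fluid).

ψ = P/(ρg) = 126.7×1000 / (1182 × 9.81) = 10.93 m.
h = z + ψ = 234.71 + 10.93 = 245.64 m.

h ≈ 245.64 m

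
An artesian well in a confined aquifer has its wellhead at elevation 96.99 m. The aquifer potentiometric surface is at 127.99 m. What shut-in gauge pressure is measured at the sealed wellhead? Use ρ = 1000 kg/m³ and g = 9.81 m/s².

P ≈ 304 kPa

Head above the cap: Δh = 127.99 − 96.99 = 31.00 m.
P = ρgΔh = 1000 × 9.81 × 31.00 = 304110 Pa ≈ 304 kPa.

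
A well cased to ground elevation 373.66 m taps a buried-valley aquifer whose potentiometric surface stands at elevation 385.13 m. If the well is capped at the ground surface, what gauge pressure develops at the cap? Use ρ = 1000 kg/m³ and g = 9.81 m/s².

Head above the cap: Δh = 385.13 − 373.66 = 11.47 m.
P = ρgΔh = 1000 × 9.81 × 11.47 = 112521 Pa ≈ 113 kPa.

P ≈ 113 kPa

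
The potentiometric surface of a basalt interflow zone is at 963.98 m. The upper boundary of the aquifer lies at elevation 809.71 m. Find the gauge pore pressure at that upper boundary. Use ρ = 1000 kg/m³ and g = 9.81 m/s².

Pressure head at the aquifer top: ψ = h − z = 963.98 − 809.71 = 154.27 m.
P = ρgψ = 1000 × 9.81 × 154.27 = 1513389 Pa ≈ 1510 kPa.

P ≈ 1510 kPa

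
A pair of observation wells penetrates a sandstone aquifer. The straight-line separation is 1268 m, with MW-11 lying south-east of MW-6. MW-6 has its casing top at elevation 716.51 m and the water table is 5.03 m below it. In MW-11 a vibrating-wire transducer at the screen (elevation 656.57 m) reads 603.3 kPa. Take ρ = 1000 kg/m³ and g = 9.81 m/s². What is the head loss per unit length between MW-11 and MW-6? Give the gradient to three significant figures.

i ≈ 0.00520 m/m

Total head at MW-6: h = 716.51 − 5.03 = 711.48 m.
Pressure head at MW-11: ψ = P/(ρg) = 603.3×1000 / (1000 × 9.81) = 61.50 m.
Total head at MW-11: h = z + ψ = 656.57 + 61.50 = 718.07 m.
Head difference: h(MW-6) − h(MW-11) = 711.48 − 718.07 = -6.59 m.
Hydraulic gradient: i = |Δh| / L = 6.59 / 1268 = 0.00520.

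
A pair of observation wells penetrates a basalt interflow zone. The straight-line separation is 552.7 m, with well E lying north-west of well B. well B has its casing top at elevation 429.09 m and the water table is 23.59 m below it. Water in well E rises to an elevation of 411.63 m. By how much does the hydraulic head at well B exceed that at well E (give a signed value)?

Total head at well B: h = 429.09 − 23.59 = 405.50 m.
Total head at well E: h = 411.63 m (water level in the piezometer is the total head).
Head difference: h(well B) − h(well E) = 405.50 − 411.63 = -6.13 m.

Δh ≈ -6.13 m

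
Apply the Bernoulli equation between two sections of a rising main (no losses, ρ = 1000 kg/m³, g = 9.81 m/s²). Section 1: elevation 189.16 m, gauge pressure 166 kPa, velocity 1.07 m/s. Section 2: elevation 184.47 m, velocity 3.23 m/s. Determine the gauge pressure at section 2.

P₂ ≈ 207 kPa

Pressure head at 1: ψ₁ = P₁/(ρg) = 166×1000 / (1000 × 9.81) = 16.92 m.
Velocity heads: v₁²/2g = 1.07²/19.62 = 0.058 m; v₂²/2g = 3.23²/19.62 = 0.532 m.
Total head H = z₁ + ψ₁ + v₁²/2g = 189.16 + 16.92 + 0.058 = 206.14 m.
ψ₂ = H − z₂ − v₂²/2g = 206.14 − 184.47 − 0.532 = 21.14 m.
P₂ = ρgψ₂ = 1000 × 9.81 × 21.14 ≈ 207 kPa.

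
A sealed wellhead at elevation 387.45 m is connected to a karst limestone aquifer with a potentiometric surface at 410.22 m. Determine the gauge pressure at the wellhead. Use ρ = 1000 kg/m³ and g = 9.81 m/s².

Head above the cap: Δh = 410.22 − 387.45 = 22.77 m.
P = ρgΔh = 1000 × 9.81 × 22.77 = 223374 Pa ≈ 223 kPa.

P ≈ 223 kPa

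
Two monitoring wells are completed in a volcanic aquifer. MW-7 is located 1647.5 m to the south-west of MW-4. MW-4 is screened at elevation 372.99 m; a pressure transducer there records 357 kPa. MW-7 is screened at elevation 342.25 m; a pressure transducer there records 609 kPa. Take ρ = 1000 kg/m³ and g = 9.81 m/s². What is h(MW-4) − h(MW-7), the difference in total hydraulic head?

Pressure head at MW-4: ψ = P/(ρg) = 357×1000 / (1000 × 9.81) = 36.39 m.
Total head at MW-4: h = z + ψ = 372.99 + 36.39 = 409.38 m.
Pressure head at MW-7: ψ = P/(ρg) = 609×1000 / (1000 × 9.81) = 62.08 m.
Total head at MW-7: h = z + ψ = 342.25 + 62.08 = 404.33 m.
Head difference: h(MW-4) − h(MW-7) = 409.38 − 404.33 = 5.05 m.

Δh ≈ 5.05 m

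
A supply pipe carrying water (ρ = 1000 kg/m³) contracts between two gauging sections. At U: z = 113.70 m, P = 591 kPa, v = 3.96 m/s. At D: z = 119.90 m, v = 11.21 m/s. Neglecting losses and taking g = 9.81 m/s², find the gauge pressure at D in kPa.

Pressure head at U: ψ₁ = P₁/(ρg) = 591×1000 / (1000 × 9.81) = 60.24 m.
Velocity heads: v₁²/2g = 3.96²/19.62 = 0.799 m; v₂²/2g = 11.21²/19.62 = 6.405 m.
Total head H = z₁ + ψ₁ + v₁²/2g = 113.70 + 60.24 + 0.799 = 174.74 m.
ψ₂ = H − z₂ − v₂²/2g = 174.74 − 119.90 − 6.405 = 48.44 m.
P₂ = ρgψ₂ = 1000 × 9.81 × 48.44 ≈ 475 kPa.

P₂ ≈ 475 kPa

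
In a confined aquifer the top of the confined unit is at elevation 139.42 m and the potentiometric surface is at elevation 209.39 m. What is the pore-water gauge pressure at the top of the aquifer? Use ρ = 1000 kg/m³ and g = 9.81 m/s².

P ≈ 686 kPa

Pressure head at the aquifer top: ψ = h − z = 209.39 − 139.42 = 69.97 m.
P = ρgψ = 1000 × 9.81 × 69.97 = 686406 Pa ≈ 686 kPa.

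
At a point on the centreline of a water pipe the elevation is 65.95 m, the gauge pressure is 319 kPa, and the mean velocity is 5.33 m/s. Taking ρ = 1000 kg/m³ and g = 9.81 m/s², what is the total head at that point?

h ≈ 99.92 m

Pressure head ψ = P/(ρg) = 319×1000 / (1000 × 9.81) = 32.52 m.
Velocity head = v²/(2g) = 5.33² / (2 × 9.81) = 1.448 m.
h = z + ψ + v²/(2g) = 65.95 + 32.52 + 1.448 = 99.92 m.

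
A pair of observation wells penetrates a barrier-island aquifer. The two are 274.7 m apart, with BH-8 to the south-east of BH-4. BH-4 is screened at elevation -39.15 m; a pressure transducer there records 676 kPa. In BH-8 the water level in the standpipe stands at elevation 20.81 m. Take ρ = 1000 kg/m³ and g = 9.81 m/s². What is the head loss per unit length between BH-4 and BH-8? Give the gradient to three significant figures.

Pressure head at BH-4: ψ = P/(ρg) = 676×1000 / (1000 × 9.81) = 68.91 m.
Total head at BH-4: h = z + ψ = -39.15 + 68.91 = 29.76 m.
Total head at BH-8: h = 20.81 m (water level in the piezometer is the total head).
Head difference: h(BH-4) − h(BH-8) = 29.76 − 20.81 = 8.95 m.
Hydraulic gradient: i = |Δh| / L = 8.95 / 274.7 = 0.0326.

i ≈ 0.0326 m/m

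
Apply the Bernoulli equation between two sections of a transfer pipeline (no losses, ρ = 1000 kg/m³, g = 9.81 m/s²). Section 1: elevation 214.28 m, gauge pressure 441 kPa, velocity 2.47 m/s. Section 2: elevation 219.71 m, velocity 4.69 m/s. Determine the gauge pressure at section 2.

P₂ ≈ 380 kPa

Pressure head at 1: ψ₁ = P₁/(ρg) = 441×1000 / (1000 × 9.81) = 44.95 m.
Velocity heads: v₁²/2g = 2.47²/19.62 = 0.311 m; v₂²/2g = 4.69²/19.62 = 1.121 m.
Total head H = z₁ + ψ₁ + v₁²/2g = 214.28 + 44.95 + 0.311 = 259.54 m.
ψ₂ = H − z₂ − v₂²/2g = 259.54 − 219.71 − 1.121 = 38.71 m.
P₂ = ρgψ₂ = 1000 × 9.81 × 38.71 ≈ 380 kPa.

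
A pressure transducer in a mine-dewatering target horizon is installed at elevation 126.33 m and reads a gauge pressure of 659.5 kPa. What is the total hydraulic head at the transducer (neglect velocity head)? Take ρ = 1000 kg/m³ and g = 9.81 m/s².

ψ = P/(ρg) = 659.5×1000 / (1000 × 9.81) = 67.23 m.
h = z + ψ = 126.33 + 67.23 = 193.56 m.

h ≈ 193.56 m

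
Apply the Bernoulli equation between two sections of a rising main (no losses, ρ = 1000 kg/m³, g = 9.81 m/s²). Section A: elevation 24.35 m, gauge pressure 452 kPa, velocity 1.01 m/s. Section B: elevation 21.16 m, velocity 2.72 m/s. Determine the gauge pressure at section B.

Pressure head at A: ψ₁ = P₁/(ρg) = 452×1000 / (1000 × 9.81) = 46.08 m.
Velocity heads: v₁²/2g = 1.01²/19.62 = 0.052 m; v₂²/2g = 2.72²/19.62 = 0.377 m.
Total head H = z₁ + ψ₁ + v₁²/2g = 24.35 + 46.08 + 0.052 = 70.48 m.
ψ₂ = H − z₂ − v₂²/2g = 70.48 − 21.16 − 0.377 = 48.94 m.
P₂ = ρgψ₂ = 1000 × 9.81 × 48.94 ≈ 480 kPa.

P₂ ≈ 480 kPa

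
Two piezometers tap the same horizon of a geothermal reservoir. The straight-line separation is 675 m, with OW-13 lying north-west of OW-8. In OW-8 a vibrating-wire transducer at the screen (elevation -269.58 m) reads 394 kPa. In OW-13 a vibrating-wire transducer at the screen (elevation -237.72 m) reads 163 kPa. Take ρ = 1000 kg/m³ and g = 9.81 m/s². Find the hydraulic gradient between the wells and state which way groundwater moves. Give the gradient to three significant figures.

i ≈ 0.0123; groundwater flows toward the south-east

Pressure head at OW-8: ψ = P/(ρg) = 394×1000 / (1000 × 9.81) = 40.16 m.
Total head at OW-8: h = z + ψ = -269.58 + 40.16 = -229.42 m.
Pressure head at OW-13: ψ = P/(ρg) = 163×1000 / (1000 × 9.81) = 16.62 m.
Total head at OW-13: h = z + ψ = -237.72 + 16.62 = -221.10 m.
Head difference: h(OW-8) − h(OW-13) = -229.42 − (-221.10) = -8.32 m.
Hydraulic gradient: i = |Δh| / L = 8.32 / 675 = 0.0123.
Flow is from higher to lower head: from OW-13 toward OW-8, i.e. toward the south-east.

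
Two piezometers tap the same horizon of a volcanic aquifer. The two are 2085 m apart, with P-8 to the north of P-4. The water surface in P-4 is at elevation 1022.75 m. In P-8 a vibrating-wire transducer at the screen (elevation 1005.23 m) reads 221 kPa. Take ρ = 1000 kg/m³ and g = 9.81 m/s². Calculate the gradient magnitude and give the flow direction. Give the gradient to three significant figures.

Total head at P-4: h = 1022.75 m (water level in the piezometer is the total head).
Pressure head at P-8: ψ = P/(ρg) = 221×1000 / (1000 × 9.81) = 22.53 m.
Total head at P-8: h = z + ψ = 1005.23 + 22.53 = 1027.76 m.
Head difference: h(P-4) − h(P-8) = 1022.75 − 1027.76 = -5.01 m.
Hydraulic gradient: i = |Δh| / L = 5.01 / 2085 = 0.00240.
Flow is from higher to lower head: from P-8 toward P-4, i.e. toward the south.

i ≈ 0.00240; groundwater flows toward the south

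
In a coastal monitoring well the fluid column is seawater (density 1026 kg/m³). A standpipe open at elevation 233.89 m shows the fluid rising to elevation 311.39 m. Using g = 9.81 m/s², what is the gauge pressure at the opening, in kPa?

Pressure head ψ = h − z = 311.39 − 233.89 = 77.50 m.
P = ρgψ = 1026 × 9.81 × 77.50 = 780042 Pa ≈ 780 kPa.

P ≈ 780 kPa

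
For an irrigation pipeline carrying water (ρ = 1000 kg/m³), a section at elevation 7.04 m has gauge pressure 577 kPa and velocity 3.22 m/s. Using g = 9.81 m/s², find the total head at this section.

Pressure head ψ = P/(ρg) = 577×1000 / (1000 × 9.81) = 58.82 m.
Velocity head = v²/(2g) = 3.22² / (2 × 9.81) = 0.528 m.
h = z + ψ + v²/(2g) = 7.04 + 58.82 + 0.528 = 66.39 m.

h ≈ 66.39 m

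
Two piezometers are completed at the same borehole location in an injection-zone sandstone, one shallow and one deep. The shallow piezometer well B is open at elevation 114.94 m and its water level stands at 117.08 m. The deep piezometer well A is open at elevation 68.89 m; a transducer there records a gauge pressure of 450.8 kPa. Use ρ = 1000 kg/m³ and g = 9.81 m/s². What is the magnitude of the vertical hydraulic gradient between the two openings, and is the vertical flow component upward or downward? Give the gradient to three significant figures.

Total head at well B: h = 117.08 m (water level in the standpipe).
Pressure head at well A: ψ = P/(ρg) = 450.8×1000 / (1000 × 9.81) = 45.95 m.
Total head at well A: h = z + ψ = 68.89 + 45.95 = 114.84 m.
Δh = h(well B) − h(well A) = 117.08 − 114.84 = 2.24 m.
Vertical separation Δz = 114.94 − 68.89 = 46.05 m.
|i_v| = |Δh| / Δz = 2.24 / 46.05 = 0.0486.
Head is higher in the shallow piezometer, so vertical flow is downward (recharge condition).

|i_v| ≈ 0.0486; vertical flow is downward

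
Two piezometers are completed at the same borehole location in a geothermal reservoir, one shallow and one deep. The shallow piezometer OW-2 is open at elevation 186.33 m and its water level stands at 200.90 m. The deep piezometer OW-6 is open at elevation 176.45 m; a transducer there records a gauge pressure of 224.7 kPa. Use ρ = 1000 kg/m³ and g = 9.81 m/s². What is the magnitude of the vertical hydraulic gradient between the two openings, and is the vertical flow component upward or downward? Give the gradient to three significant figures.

Total head at OW-2: h = 200.90 m (water level in the standpipe).
Pressure head at OW-6: ψ = P/(ρg) = 224.7×1000 / (1000 × 9.81) = 22.91 m.
Total head at OW-6: h = z + ψ = 176.45 + 22.91 = 199.36 m.
Δh = h(OW-2) − h(OW-6) = 200.90 − 199.36 = 1.54 m.
Vertical separation Δz = 186.33 − 176.45 = 9.88 m.
|i_v| = |Δh| / Δz = 1.54 / 9.88 = 0.156.
Head is higher in the shallow piezometer, so vertical flow is downward (recharge condition).

|i_v| ≈ 0.156; vertical flow is downward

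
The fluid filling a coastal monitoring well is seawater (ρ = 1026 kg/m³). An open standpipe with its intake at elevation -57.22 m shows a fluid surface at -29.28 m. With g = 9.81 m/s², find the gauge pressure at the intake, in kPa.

Pressure head ψ = h − z = -29.28 − (-57.22) = 27.94 m.
P = ρgψ = 1026 × 9.81 × 27.94 = 281218 Pa ≈ 281 kPa.

P ≈ 281 kPa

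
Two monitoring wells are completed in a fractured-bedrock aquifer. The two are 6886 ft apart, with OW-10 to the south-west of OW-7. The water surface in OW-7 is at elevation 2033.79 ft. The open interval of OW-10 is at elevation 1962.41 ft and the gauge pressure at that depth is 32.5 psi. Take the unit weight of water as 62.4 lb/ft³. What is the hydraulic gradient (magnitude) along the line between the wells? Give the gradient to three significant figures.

Total head at OW-7: h = 2033.79 ft (water level in the piezometer is the total head).
Pressure head at OW-10: ψ = 144·P/γ = 144 × 32.5 / 62.4 = 75.00 ft.
Total head at OW-10: h = z + ψ = 1962.41 + 75.00 = 2037.41 ft.
Head difference: h(OW-7) − h(OW-10) = 2033.79 − 2037.41 = -3.62 ft.
Hydraulic gradient: i = |Δh| / L = 3.62 / 6886 = 0.000526.

i ≈ 0.000526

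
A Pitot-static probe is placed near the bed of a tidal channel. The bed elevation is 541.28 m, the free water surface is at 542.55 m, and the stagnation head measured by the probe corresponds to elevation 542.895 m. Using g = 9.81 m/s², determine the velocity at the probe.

Near the bed, under hydrostatic conditions, the piezometric head (z + ψ) equals the free-surface elevation, 542.55 m.
Velocity head = total − piezometric = 542.895 − 542.55 = 0.345 m.
v = √(2g·h_v) = √(2 × 9.81 × 0.345) = 2.60 m/s.

v ≈ 2.60 m/s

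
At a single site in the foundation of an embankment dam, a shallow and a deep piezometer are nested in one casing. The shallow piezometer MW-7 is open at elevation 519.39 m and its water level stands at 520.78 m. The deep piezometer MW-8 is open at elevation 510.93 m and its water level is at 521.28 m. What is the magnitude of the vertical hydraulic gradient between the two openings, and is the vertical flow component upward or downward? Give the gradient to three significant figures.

|i_v| ≈ 0.0591; vertical flow is upward

Total head at MW-7: h = 520.78 m (water level in the standpipe).
Total head at MW-8: h = 521.28 m.
Δh = h(MW-7) − h(MW-8) = 520.78 − 521.28 = -0.50 m.
Vertical separation Δz = 519.39 − 510.93 = 8.46 m.
|i_v| = |Δh| / Δz = 0.50 / 8.46 = 0.0591.
Head is higher in the deep piezometer, so vertical flow is upward (discharge condition).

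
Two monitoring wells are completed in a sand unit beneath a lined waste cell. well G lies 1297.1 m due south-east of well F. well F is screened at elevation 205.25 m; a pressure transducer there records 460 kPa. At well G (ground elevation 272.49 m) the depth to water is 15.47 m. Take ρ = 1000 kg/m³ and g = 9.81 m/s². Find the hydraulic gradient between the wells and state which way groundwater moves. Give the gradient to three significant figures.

i ≈ 0.00376; groundwater flows toward the north-west

Pressure head at well F: ψ = P/(ρg) = 460×1000 / (1000 × 9.81) = 46.89 m.
Total head at well F: h = z + ψ = 205.25 + 46.89 = 252.14 m.
Total head at well G: h = 272.49 − 15.47 = 257.02 m.
Head difference: h(well F) − h(well G) = 252.14 − 257.02 = -4.88 m.
Hydraulic gradient: i = |Δh| / L = 4.88 / 1297.1 = 0.00376.
Flow is from higher to lower head: from well G toward well F, i.e. toward the north-west.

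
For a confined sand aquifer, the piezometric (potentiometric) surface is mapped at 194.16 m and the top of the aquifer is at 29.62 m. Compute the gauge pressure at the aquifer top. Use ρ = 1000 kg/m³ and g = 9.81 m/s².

P ≈ 1610 kPa

Pressure head at the aquifer top: ψ = h − z = 194.16 − 29.62 = 164.54 m.
P = ρgψ = 1000 × 9.81 × 164.54 = 1614137 Pa ≈ 1610 kPa.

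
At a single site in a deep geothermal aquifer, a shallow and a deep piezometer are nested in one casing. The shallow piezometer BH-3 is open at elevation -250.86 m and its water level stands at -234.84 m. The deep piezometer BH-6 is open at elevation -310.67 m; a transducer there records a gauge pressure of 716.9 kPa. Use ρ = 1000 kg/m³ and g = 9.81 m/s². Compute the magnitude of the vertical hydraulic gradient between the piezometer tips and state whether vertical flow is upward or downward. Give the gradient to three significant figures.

Total head at BH-3: h = -234.84 m (water level in the standpipe).
Pressure head at BH-6: ψ = P/(ρg) = 716.9×1000 / (1000 × 9.81) = 73.08 m.
Total head at BH-6: h = z + ψ = -310.67 + 73.08 = -237.59 m.
Δh = h(BH-3) − h(BH-6) = -234.84 − (-237.59) = 2.75 m.
Vertical separation Δz = -250.86 − (-310.67) = 59.81 m.
|i_v| = |Δh| / Δz = 2.75 / 59.81 = 0.0460.
Head is higher in the shallow piezometer, so vertical flow is downward (recharge condition).

|i_v| ≈ 0.0460; vertical flow is downward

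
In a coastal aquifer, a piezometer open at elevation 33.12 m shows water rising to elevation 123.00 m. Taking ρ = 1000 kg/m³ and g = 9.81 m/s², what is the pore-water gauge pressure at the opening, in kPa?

Pressure head ψ = h − z = 123.00 − 33.12 = 89.88 m.
P = ρgψ = 1000 × 9.81 × 89.88 = 881723 Pa ≈ 882 kPa.

P ≈ 882 kPa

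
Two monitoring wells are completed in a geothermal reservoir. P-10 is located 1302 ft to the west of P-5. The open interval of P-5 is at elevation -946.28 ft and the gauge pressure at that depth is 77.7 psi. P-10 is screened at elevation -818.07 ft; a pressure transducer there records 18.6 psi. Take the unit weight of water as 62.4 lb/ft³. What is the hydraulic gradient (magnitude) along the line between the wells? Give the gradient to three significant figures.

Pressure head at P-5: ψ = 144·P/γ = 144 × 77.7 / 62.4 = 179.31 ft.
Total head at P-5: h = z + ψ = -946.28 + 179.31 = -766.97 ft.
Pressure head at P-10: ψ = 144·P/γ = 144 × 18.6 / 62.4 = 42.92 ft.
Total head at P-10: h = z + ψ = -818.07 + 42.92 = -775.15 ft.
Head difference: h(P-5) − h(P-10) = -766.97 − (-775.15) = 8.18 ft.
Hydraulic gradient: i = |Δh| / L = 8.18 / 1302 = 0.00628.

i ≈ 0.00628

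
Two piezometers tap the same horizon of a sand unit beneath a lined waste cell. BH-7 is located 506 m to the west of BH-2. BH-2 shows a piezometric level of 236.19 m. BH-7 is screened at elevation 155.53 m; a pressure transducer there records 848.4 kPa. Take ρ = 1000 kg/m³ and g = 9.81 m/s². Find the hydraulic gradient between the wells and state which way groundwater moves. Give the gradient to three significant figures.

i ≈ 0.0115; groundwater flows toward the east

Total head at BH-2: h = 236.19 m (water level in the piezometer is the total head).
Pressure head at BH-7: ψ = P/(ρg) = 848.4×1000 / (1000 × 9.81) = 86.48 m.
Total head at BH-7: h = z + ψ = 155.53 + 86.48 = 242.01 m.
Head difference: h(BH-2) − h(BH-7) = 236.19 − 242.01 = -5.82 m.
Hydraulic gradient: i = |Δh| / L = 5.82 / 506 = 0.0115.
Flow is from higher to lower head: from BH-7 toward BH-2, i.e. toward the east.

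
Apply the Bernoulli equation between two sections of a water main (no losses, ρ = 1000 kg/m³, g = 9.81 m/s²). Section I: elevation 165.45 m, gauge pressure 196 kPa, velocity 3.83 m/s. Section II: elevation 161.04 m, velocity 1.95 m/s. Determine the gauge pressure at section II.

P₂ ≈ 245 kPa

Pressure head at I: ψ₁ = P₁/(ρg) = 196×1000 / (1000 × 9.81) = 19.98 m.
Velocity heads: v₁²/2g = 3.83²/19.62 = 0.748 m; v₂²/2g = 1.95²/19.62 = 0.194 m.
Total head H = z₁ + ψ₁ + v₁²/2g = 165.45 + 19.98 + 0.748 = 186.18 m.
ψ₂ = H − z₂ − v₂²/2g = 186.18 − 161.04 − 0.194 = 24.95 m.
P₂ = ρgψ₂ = 1000 × 9.81 × 24.95 ≈ 245 kPa.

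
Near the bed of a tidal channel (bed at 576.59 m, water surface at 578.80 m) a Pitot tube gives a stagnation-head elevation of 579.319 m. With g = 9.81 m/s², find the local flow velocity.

v ≈ 3.19 m/s

Near the bed, under hydrostatic conditions, the piezometric head (z + ψ) equals the free-surface elevation, 578.80 m.
Velocity head = total − piezometric = 579.319 − 578.80 = 0.519 m.
v = √(2g·h_v) = √(2 × 9.81 × 0.519) = 3.19 m/s.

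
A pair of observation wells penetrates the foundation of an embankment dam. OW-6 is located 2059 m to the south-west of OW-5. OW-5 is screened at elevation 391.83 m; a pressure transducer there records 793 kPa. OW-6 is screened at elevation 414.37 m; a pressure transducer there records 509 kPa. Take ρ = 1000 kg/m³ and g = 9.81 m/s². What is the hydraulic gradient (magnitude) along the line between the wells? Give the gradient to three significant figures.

i ≈ 0.00311

Pressure head at OW-5: ψ = P/(ρg) = 793×1000 / (1000 × 9.81) = 80.84 m.
Total head at OW-5: h = z + ψ = 391.83 + 80.84 = 472.67 m.
Pressure head at OW-6: ψ = P/(ρg) = 509×1000 / (1000 × 9.81) = 51.89 m.
Total head at OW-6: h = z + ψ = 414.37 + 51.89 = 466.26 m.
Head difference: h(OW-5) − h(OW-6) = 472.67 − 466.26 = 6.41 m.
Hydraulic gradient: i = |Δh| / L = 6.41 / 2059 = 0.00311.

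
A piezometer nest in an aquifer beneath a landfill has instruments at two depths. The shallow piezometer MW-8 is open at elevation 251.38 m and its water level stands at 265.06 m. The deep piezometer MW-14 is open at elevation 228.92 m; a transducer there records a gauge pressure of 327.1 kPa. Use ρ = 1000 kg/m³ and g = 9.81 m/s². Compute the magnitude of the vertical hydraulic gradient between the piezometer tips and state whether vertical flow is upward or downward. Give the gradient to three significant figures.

Total head at MW-8: h = 265.06 m (water level in the standpipe).
Pressure head at MW-14: ψ = P/(ρg) = 327.1×1000 / (1000 × 9.81) = 33.34 m.
Total head at MW-14: h = z + ψ = 228.92 + 33.34 = 262.26 m.
Δh = h(MW-8) − h(MW-14) = 265.06 − 262.26 = 2.80 m.
Vertical separation Δz = 251.38 − 228.92 = 22.46 m.
|i_v| = |Δh| / Δz = 2.80 / 22.46 = 0.125.
Head is higher in the shallow piezometer, so vertical flow is downward (recharge condition).

|i_v| ≈ 0.125; vertical flow is downward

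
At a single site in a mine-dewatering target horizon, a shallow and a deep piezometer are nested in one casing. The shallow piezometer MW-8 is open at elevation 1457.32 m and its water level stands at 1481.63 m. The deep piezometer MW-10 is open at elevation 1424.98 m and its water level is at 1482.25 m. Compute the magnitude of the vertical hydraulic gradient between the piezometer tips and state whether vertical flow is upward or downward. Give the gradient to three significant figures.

Total head at MW-8: h = 1481.63 m (water level in the standpipe).
Total head at MW-10: h = 1482.25 m.
Δh = h(MW-8) − h(MW-10) = 1481.63 − 1482.25 = -0.62 m.
Vertical separation Δz = 1457.32 − 1424.98 = 32.34 m.
|i_v| = |Δh| / Δz = 0.62 / 32.34 = 0.0192.
Head is higher in the deep piezometer, so vertical flow is upward (discharge condition).

|i_v| ≈ 0.0192; vertical flow is upward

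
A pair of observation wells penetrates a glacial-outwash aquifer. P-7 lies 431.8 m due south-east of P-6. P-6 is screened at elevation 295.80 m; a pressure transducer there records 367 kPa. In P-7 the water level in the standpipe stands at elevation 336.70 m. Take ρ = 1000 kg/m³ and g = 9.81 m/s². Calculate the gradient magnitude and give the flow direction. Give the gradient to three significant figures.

i ≈ 0.00808; groundwater flows toward the north-west

Pressure head at P-6: ψ = P/(ρg) = 367×1000 / (1000 × 9.81) = 37.41 m.
Total head at P-6: h = z + ψ = 295.80 + 37.41 = 333.21 m.
Total head at P-7: h = 336.70 m (water level in the piezometer is the total head).
Head difference: h(P-6) − h(P-7) = 333.21 − 336.70 = -3.49 m.
Hydraulic gradient: i = |Δh| / L = 3.49 / 431.8 = 0.00808.
Flow is from higher to lower head: from P-7 toward P-6, i.e. toward the north-west.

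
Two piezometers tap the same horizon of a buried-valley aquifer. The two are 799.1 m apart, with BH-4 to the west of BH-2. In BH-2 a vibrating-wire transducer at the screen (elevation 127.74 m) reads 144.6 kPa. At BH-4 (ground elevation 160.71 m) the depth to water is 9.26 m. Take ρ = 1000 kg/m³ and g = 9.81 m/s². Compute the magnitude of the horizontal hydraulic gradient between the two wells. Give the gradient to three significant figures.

i ≈ 0.0112

Pressure head at BH-2: ψ = P/(ρg) = 144.6×1000 / (1000 × 9.81) = 14.74 m.
Total head at BH-2: h = z + ψ = 127.74 + 14.74 = 142.48 m.
Total head at BH-4: h = 160.71 − 9.26 = 151.45 m.
Head difference: h(BH-2) − h(BH-4) = 142.48 − 151.45 = -8.97 m.
Hydraulic gradient: i = |Δh| / L = 8.97 / 799.1 = 0.0112.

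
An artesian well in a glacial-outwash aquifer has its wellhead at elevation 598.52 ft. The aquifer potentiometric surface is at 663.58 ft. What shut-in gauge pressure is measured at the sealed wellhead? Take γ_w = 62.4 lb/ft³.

P ≈ 28.2 psi

Head above the cap: Δh = 663.58 − 598.52 = 65.06 ft.
P = γΔh/144 = 62.4 × 65.06 / 144 = 28.2 psi.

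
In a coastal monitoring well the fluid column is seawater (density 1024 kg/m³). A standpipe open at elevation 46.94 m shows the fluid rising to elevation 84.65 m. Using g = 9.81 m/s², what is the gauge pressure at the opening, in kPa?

P ≈ 379 kPa

Pressure head ψ = h − z = 84.65 − 46.94 = 37.71 m.
P = ρgψ = 1024 × 9.81 × 37.71 = 378814 Pa ≈ 379 kPa.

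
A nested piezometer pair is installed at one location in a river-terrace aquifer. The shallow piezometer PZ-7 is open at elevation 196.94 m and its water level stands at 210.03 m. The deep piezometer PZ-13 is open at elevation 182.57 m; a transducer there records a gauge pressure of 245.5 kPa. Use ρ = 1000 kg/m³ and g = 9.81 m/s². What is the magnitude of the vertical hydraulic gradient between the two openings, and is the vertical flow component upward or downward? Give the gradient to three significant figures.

Total head at PZ-7: h = 210.03 m (water level in the standpipe).
Pressure head at PZ-13: ψ = P/(ρg) = 245.5×1000 / (1000 × 9.81) = 25.03 m.
Total head at PZ-13: h = z + ψ = 182.57 + 25.03 = 207.60 m.
Δh = h(PZ-7) − h(PZ-13) = 210.03 − 207.60 = 2.43 m.
Vertical separation Δz = 196.94 − 182.57 = 14.37 m.
|i_v| = |Δh| / Δz = 2.43 / 14.37 = 0.169.
Head is higher in the shallow piezometer, so vertical flow is downward (recharge condition).

|i_v| ≈ 0.169; vertical flow is downward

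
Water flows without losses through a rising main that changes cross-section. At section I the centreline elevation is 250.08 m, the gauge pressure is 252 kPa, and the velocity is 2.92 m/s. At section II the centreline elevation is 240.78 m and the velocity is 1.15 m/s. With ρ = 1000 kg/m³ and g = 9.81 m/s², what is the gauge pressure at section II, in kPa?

P₂ ≈ 347 kPa

Pressure head at I: ψ₁ = P₁/(ρg) = 252×1000 / (1000 × 9.81) = 25.69 m.
Velocity heads: v₁²/2g = 2.92²/19.62 = 0.435 m; v₂²/2g = 1.15²/19.62 = 0.067 m.
Total head H = z₁ + ψ₁ + v₁²/2g = 250.08 + 25.69 + 0.435 = 276.21 m.
ψ₂ = H − z₂ − v₂²/2g = 276.21 − 240.78 − 0.067 = 35.36 m.
P₂ = ρgψ₂ = 1000 × 9.81 × 35.36 ≈ 347 kPa.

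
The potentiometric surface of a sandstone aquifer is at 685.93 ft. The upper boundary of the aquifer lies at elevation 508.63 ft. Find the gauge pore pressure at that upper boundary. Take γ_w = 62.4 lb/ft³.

P ≈ 76.8 psi

Pressure head at the aquifer top: ψ = h − z = 685.93 − 508.63 = 177.30 ft.
P = γψ/144 = 62.4 × 177.30 / 144 = 76.8 psi.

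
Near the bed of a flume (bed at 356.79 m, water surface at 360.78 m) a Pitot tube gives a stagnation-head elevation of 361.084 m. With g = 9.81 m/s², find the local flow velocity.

Near the bed, under hydrostatic conditions, the piezometric head (z + ψ) equals the free-surface elevation, 360.78 m.
Velocity head = total − piezometric = 361.084 − 360.78 = 0.304 m.
v = √(2g·h_v) = √(2 × 9.81 × 0.304) = 2.44 m/s.

v ≈ 2.44 m/s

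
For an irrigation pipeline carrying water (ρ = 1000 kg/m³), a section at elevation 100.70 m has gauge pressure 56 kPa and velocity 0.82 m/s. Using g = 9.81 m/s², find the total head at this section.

h ≈ 106.44 m

Pressure head ψ = P/(ρg) = 56×1000 / (1000 × 9.81) = 5.71 m.
Velocity head = v²/(2g) = 0.82² / (2 × 9.81) = 0.034 m.
h = z + ψ + v²/(2g) = 100.70 + 5.71 + 0.034 = 106.44 m.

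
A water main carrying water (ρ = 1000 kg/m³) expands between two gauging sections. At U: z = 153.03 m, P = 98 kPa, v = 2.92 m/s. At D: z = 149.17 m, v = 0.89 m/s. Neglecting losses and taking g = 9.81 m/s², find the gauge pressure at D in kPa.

Pressure head at U: ψ₁ = P₁/(ρg) = 98×1000 / (1000 × 9.81) = 9.99 m.
Velocity heads: v₁²/2g = 2.92²/19.62 = 0.435 m; v₂²/2g = 0.89²/19.62 = 0.040 m.
Total head H = z₁ + ψ₁ + v₁²/2g = 153.03 + 9.99 + 0.435 = 163.46 m.
ψ₂ = H − z₂ − v₂²/2g = 163.46 − 149.17 − 0.040 = 14.25 m.
P₂ = ρgψ₂ = 1000 × 9.81 × 14.25 ≈ 140 kPa.

P₂ ≈ 140 kPa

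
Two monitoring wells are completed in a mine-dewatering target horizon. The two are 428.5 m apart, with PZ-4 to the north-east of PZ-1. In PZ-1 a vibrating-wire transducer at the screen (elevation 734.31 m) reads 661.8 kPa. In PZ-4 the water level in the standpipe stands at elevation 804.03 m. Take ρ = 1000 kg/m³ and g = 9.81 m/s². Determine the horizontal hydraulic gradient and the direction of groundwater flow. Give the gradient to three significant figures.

Pressure head at PZ-1: ψ = P/(ρg) = 661.8×1000 / (1000 × 9.81) = 67.46 m.
Total head at PZ-1: h = z + ψ = 734.31 + 67.46 = 801.77 m.
Total head at PZ-4: h = 804.03 m (water level in the piezometer is the total head).
Head difference: h(PZ-1) − h(PZ-4) = 801.77 − 804.03 = -2.26 m.
Hydraulic gradient: i = |Δh| / L = 2.26 / 428.5 = 0.00527.
Flow is from higher to lower head: from PZ-4 toward PZ-1, i.e. toward the south-west.

i ≈ 0.00527; groundwater flows toward the south-west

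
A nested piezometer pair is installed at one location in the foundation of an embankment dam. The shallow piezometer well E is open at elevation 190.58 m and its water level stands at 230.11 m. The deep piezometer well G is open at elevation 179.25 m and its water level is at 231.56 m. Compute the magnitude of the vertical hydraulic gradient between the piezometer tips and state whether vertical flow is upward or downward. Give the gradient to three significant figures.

|i_v| ≈ 0.128; vertical flow is upward

Total head at well E: h = 230.11 m (water level in the standpipe).
Total head at well G: h = 231.56 m.
Δh = h(well E) − h(well G) = 230.11 − 231.56 = -1.45 m.
Vertical separation Δz = 190.58 − 179.25 = 11.33 m.
|i_v| = |Δh| / Δz = 1.45 / 11.33 = 0.128.
Head is higher in the deep piezometer, so vertical flow is upward (discharge condition).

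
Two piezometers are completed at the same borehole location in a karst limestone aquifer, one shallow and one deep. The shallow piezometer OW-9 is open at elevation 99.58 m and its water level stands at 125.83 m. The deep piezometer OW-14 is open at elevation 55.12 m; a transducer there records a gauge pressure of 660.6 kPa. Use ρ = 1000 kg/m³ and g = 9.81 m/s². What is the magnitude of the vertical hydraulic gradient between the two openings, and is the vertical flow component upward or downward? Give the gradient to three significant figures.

|i_v| ≈ 0.0758; vertical flow is downward

Total head at OW-9: h = 125.83 m (water level in the standpipe).
Pressure head at OW-14: ψ = P/(ρg) = 660.6×1000 / (1000 × 9.81) = 67.34 m.
Total head at OW-14: h = z + ψ = 55.12 + 67.34 = 122.46 m.
Δh = h(OW-9) − h(OW-14) = 125.83 − 122.46 = 3.37 m.
Vertical separation Δz = 99.58 − 55.12 = 44.46 m.
|i_v| = |Δh| / Δz = 3.37 / 44.46 = 0.0758.
Head is higher in the shallow piezometer, so vertical flow is downward (recharge condition).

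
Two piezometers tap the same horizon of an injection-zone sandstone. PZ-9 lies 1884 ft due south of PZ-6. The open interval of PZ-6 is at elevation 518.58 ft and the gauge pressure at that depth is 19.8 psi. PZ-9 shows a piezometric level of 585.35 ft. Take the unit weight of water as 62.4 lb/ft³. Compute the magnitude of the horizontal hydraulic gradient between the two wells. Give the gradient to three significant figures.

Pressure head at PZ-6: ψ = 144·P/γ = 144 × 19.8 / 62.4 = 45.69 ft.
Total head at PZ-6: h = z + ψ = 518.58 + 45.69 = 564.27 ft.
Total head at PZ-9: h = 585.35 ft (water level in the piezometer is the total head).
Head difference: h(PZ-6) − h(PZ-9) = 564.27 − 585.35 = -21.08 ft.
Hydraulic gradient: i = |Δh| / L = 21.08 / 1884 = 0.0112.

i ≈ 0.0112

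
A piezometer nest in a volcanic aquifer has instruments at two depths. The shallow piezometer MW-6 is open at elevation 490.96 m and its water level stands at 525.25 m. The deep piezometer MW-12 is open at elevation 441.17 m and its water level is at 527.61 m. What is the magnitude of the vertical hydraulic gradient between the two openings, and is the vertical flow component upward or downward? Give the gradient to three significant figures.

Total head at MW-6: h = 525.25 m (water level in the standpipe).
Total head at MW-12: h = 527.61 m.
Δh = h(MW-6) − h(MW-12) = 525.25 − 527.61 = -2.36 m.
Vertical separation Δz = 490.96 − 441.17 = 49.79 m.
|i_v| = |Δh| / Δz = 2.36 / 49.79 = 0.0474.
Head is higher in the deep piezometer, so vertical flow is upward (discharge condition).

|i_v| ≈ 0.0474; vertical flow is upward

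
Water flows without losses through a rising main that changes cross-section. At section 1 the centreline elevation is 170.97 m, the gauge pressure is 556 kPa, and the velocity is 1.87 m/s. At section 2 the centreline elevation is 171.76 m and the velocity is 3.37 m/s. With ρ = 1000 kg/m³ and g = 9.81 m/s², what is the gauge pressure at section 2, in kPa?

Pressure head at 1: ψ₁ = P₁/(ρg) = 556×1000 / (1000 × 9.81) = 56.68 m.
Velocity heads: v₁²/2g = 1.87²/19.62 = 0.178 m; v₂²/2g = 3.37²/19.62 = 0.579 m.
Total head H = z₁ + ψ₁ + v₁²/2g = 170.97 + 56.68 + 0.178 = 227.83 m.
ψ₂ = H − z₂ − v₂²/2g = 227.83 − 171.76 − 0.579 = 55.49 m.
P₂ = ρgψ₂ = 1000 × 9.81 × 55.49 ≈ 544 kPa.

P₂ ≈ 544 kPa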